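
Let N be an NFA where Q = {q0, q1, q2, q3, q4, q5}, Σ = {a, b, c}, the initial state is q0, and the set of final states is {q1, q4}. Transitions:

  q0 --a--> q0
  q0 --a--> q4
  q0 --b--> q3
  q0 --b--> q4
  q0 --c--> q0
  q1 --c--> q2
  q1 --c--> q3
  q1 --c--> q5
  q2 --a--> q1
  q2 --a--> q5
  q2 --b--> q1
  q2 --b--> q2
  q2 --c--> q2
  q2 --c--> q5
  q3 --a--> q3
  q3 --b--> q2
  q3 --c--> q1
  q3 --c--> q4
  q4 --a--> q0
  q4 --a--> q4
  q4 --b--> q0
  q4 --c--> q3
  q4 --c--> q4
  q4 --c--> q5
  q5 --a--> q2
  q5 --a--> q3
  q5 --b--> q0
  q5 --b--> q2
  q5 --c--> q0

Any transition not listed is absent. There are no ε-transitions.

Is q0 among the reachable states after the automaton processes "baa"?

Start in {q0}.
Read 'b': q0→{q3, q4}; now {q3, q4}.
Read 'a': q3→{q3}, q4→{q0, q4}; now {q0, q3, q4}.
Read 'a': q0→{q0, q4}, q3→{q3}, q4→{q0, q4}; now {q0, q3, q4}.
State q0 is in {q0, q3, q4}.

Yes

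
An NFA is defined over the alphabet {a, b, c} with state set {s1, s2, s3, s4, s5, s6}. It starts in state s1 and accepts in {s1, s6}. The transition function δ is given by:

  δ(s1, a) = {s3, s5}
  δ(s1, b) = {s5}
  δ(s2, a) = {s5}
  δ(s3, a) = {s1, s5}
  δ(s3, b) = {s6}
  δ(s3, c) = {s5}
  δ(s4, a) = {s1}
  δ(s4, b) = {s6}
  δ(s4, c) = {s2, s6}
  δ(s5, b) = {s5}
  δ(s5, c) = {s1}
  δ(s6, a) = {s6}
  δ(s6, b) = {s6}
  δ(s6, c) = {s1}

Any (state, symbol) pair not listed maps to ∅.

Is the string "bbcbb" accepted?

No

Start in {s1}.
Read 'b': s1→{s5}; now {s5}.
Read 'b': s5→{s5}; now {s5}.
Read 'c': s5→{s1}; now {s1}.
Read 'b': s1→{s5}; now {s5}.
Read 'b': s5→{s5}; now {s5}.
The final set {s5} contains no accepting state.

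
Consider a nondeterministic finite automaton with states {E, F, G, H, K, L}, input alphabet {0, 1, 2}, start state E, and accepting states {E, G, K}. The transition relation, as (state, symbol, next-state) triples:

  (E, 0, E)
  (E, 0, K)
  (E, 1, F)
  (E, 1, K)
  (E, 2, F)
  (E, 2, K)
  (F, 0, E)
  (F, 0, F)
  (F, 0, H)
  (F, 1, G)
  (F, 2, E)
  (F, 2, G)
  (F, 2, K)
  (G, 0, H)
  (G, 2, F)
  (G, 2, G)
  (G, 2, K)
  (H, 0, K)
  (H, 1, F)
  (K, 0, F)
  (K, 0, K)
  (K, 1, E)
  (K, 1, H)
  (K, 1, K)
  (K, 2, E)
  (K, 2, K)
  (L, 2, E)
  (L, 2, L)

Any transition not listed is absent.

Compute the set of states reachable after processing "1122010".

{E, F, H, K}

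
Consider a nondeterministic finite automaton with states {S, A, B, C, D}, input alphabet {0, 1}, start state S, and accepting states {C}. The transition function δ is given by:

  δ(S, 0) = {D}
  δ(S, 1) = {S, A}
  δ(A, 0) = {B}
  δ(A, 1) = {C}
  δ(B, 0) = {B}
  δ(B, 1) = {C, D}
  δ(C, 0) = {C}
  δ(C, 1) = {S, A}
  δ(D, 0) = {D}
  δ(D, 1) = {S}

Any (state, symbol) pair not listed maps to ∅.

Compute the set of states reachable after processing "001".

Start in {S}.
Read '0': {S} → {D}.
Read '0': {D} → {D}.
Read '1': {D} → {S}.

{S}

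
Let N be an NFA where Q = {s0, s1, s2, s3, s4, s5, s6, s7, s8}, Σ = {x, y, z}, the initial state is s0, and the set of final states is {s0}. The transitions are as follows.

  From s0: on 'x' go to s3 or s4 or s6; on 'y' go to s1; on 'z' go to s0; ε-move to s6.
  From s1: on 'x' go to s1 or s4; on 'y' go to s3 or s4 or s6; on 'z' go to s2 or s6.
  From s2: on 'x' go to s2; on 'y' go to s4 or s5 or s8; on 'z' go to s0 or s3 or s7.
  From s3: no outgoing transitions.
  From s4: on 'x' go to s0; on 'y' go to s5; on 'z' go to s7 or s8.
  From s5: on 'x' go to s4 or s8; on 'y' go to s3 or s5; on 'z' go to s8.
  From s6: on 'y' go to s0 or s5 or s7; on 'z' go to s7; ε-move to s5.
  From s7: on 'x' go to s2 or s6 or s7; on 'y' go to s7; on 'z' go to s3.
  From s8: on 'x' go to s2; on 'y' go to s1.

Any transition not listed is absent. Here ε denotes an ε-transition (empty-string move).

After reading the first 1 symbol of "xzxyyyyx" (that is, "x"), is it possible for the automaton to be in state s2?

No

Start: ε-closure({s0}) = {s0, s5, s6}.
Read 'x': s0→{s3, s4, s6}, s5→{s4, s8}, s6→∅; union {s3, s4, s6, s8}; ε-closure = {s3, s4, s5, s6, s8}.
State s2 is not in {s3, s4, s5, s6, s8}.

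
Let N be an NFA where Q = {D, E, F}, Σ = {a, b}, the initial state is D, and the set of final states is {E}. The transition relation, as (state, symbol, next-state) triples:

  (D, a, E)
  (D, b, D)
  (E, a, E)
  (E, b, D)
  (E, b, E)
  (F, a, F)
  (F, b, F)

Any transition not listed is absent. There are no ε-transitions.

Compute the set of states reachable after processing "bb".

{D}

Start in {D}.
Read 'b': {D} → {D}.
Read 'b': {D} → {D}.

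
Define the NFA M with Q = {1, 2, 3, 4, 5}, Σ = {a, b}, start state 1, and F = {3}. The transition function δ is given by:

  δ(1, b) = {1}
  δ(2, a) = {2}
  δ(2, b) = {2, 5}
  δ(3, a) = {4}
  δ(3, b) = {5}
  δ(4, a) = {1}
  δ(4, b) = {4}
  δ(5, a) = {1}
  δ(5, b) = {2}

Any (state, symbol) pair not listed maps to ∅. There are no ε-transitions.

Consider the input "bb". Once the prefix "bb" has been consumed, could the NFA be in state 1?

Start in {1}.
Read 'b': 1→{1}; now {1}.
Read 'b': 1→{1}; now {1}.
State 1 is in {1}.

Yes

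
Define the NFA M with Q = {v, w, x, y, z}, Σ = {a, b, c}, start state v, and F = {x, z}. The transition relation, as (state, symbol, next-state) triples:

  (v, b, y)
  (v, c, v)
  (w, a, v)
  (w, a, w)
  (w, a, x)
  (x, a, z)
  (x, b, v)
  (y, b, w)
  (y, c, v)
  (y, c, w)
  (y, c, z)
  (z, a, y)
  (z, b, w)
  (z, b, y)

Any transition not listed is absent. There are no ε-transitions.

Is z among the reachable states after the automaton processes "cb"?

No

Start in {v}.
Read 'c': v→{v}; now {v}.
Read 'b': v→{y}; now {y}.
State z is not in {y}.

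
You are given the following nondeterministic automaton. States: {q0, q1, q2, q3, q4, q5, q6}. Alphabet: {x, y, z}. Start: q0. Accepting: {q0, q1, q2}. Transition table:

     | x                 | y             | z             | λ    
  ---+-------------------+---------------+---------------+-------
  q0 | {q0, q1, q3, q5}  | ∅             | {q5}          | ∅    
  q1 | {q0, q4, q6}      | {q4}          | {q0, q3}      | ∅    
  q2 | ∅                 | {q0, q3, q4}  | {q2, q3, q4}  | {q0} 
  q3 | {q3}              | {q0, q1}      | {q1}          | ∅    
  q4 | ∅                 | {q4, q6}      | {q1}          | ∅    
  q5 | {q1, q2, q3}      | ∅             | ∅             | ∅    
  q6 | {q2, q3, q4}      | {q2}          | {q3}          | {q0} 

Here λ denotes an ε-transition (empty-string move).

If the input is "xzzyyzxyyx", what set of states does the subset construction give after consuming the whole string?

Start in {q0}.
Read 'x': {q0} → {q0, q1, q3, q5}.
Read 'z': {q0, q1, q3, q5} → {q0, q1, q3, q5}.
Read 'z': {q0, q1, q3, q5} → {q0, q1, q3, q5}.
Read 'y': {q0, q1, q3, q5} → {q0, q1, q4}.
Read 'y': {q0, q1, q4} → {q0, q4, q6}.
Read 'z': {q0, q4, q6} → {q1, q3, q5}.
Read 'x': {q1, q3, q5} → {q0, q1, q2, q3, q4, q6}.
Read 'y': {q0, q1, q2, q3, q4, q6} → {q0, q1, q2, q3, q4, q6}.
Read 'y': {q0, q1, q2, q3, q4, q6} → {q0, q1, q2, q3, q4, q6}.
Read 'x': {q0, q1, q2, q3, q4, q6} → {q0, q1, q2, q3, q4, q5, q6}.

{q0, q1, q2, q3, q4, q5, q6}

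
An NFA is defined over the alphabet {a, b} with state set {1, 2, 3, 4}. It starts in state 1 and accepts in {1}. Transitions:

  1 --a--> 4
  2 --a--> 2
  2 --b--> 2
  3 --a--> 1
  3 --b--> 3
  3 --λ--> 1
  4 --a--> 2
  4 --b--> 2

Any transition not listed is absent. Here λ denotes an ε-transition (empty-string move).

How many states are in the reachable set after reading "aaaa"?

Start in {1}.
Read 'a': {1} → {4}.
Read 'a': {4} → {2}.
Read 'a': {2} → {2}.
Read 'a': {2} → {2}.
That set has 1 state.

1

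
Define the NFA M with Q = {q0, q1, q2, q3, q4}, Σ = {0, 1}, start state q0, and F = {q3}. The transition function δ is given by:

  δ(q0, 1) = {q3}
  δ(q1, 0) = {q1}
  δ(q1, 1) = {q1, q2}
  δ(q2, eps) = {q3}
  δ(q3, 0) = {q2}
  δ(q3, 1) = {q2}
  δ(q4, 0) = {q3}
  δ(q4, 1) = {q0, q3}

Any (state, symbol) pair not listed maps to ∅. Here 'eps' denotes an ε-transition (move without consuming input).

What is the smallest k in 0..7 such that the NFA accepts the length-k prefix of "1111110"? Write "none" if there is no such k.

1

Start in {q0}.
Read '1': {q0} → {q3}.
None of the earlier sets intersect F, but {q3} does.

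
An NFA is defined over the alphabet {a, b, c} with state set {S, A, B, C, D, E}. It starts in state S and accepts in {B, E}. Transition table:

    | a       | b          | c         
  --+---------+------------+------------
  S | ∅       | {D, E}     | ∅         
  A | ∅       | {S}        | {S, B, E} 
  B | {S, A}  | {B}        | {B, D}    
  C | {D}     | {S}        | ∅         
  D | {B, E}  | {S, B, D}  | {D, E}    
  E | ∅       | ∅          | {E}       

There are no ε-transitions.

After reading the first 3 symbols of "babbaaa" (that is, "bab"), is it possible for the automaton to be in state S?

Start in {S}.
Read 'b': S→{D, E}; now {D, E}.
Read 'a': D→{B, E}, E→∅; now {B, E}.
Read 'b': B→{B}, E→∅; now {B}.
State S is not in {B}.

No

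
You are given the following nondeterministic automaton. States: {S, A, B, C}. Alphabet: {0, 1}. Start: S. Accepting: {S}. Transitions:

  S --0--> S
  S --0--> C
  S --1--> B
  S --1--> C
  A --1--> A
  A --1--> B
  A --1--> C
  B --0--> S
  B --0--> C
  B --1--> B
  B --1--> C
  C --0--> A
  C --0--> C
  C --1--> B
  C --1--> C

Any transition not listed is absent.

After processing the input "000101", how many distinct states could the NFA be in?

3

Start in {S}.
Read '0': S→{S, C}; now {S, C}.
Read '0': S→{S, C}, C→{A, C}; now {S, A, C}.
Read '0': S→{S, C}, A→∅, C→{A, C}; now {S, A, C}.
Read '1': S→{B, C}, A→{A, B, C}, C→{B, C}; now {A, B, C}.
Read '0': A→∅, B→{S, C}, C→{A, C}; now {S, A, C}.
Read '1': S→{B, C}, A→{A, B, C}, C→{B, C}; now {A, B, C}.
That set has 3 states.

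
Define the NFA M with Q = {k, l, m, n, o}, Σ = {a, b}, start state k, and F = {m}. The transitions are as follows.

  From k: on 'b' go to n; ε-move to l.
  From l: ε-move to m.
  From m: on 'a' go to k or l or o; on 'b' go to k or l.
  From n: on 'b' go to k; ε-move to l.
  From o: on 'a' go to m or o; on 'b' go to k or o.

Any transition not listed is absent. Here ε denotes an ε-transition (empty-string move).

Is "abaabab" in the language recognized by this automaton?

Start: ε-closure({k}) = {k, l, m}.
Read 'a': {k, l, m} → {k, l, m, o}.
Read 'b': {k, l, m, o} → {k, l, m, n, o}.
Read 'a': {k, l, m, n, o} → {k, l, m, o}.
Read 'a': {k, l, m, o} → {k, l, m, o}.
Read 'b': {k, l, m, o} → {k, l, m, n, o}.
Read 'a': {k, l, m, n, o} → {k, l, m, o}.
Read 'b': {k, l, m, o} → {k, l, m, n, o}.
The final set {k, l, m, n, o} contains the accepting state m.

Yes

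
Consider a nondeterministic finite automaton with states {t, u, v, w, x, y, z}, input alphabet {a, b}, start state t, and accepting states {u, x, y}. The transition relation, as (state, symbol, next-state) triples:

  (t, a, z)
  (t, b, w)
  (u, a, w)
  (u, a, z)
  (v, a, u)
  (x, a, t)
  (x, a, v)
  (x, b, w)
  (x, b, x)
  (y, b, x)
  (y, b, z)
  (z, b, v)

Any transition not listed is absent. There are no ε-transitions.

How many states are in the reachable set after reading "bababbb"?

Start in {t}.
Read 'b': {t} → {w}.
Read 'a': {w} → ∅.
The set is empty and remains empty for the remaining 5 symbols.
That set has 0 states.

0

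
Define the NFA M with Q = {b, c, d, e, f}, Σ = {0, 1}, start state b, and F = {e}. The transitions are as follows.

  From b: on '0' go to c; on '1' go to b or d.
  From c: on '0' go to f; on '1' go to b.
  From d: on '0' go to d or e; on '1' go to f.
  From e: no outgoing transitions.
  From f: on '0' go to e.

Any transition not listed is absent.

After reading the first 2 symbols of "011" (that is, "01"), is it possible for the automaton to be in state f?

Start in {b}.
Read '0': b→{c}; now {c}.
Read '1': c→{b}; now {b}.
State f is not in {b}.

No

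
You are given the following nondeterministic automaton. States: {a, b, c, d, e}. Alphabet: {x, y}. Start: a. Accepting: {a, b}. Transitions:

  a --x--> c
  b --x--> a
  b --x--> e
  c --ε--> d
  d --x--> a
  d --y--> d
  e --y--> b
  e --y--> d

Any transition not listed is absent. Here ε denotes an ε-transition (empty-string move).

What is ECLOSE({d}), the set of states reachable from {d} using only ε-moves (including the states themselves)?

{d}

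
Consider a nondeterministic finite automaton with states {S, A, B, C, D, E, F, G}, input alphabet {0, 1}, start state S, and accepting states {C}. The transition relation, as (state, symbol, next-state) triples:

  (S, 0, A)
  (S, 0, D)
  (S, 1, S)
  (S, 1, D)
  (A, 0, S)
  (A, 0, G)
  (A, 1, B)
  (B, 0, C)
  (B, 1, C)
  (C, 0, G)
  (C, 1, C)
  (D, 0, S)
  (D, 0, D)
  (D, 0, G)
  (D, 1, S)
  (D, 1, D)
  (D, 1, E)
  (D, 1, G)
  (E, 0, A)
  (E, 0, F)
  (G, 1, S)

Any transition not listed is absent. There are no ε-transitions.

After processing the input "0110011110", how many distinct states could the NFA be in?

5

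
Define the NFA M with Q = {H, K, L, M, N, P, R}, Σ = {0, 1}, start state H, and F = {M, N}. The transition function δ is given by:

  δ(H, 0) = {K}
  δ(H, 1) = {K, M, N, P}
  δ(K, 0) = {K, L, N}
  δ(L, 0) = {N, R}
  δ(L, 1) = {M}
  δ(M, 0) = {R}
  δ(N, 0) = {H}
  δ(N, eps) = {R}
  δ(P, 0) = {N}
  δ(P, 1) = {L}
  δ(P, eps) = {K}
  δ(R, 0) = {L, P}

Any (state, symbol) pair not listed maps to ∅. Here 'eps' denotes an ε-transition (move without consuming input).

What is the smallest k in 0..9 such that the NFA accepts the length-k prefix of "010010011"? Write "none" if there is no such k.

Start in {H}.
Read '0': H→{K}; now {K}.
Read '1': K→∅; now ∅.
The set is empty and remains empty for the remaining 7 symbols.
No reachable set along the way intersects F.

none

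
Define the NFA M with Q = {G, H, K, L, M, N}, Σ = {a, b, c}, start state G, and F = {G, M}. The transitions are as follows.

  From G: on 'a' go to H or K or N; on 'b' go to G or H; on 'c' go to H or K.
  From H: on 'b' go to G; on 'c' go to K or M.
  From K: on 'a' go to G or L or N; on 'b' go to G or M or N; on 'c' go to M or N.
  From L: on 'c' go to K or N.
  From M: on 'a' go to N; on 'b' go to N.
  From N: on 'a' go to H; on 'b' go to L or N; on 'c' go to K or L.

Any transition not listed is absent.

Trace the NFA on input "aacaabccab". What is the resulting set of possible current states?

Start in {G}.
Read 'a': G→{H, K, N}; now {H, K, N}.
Read 'a': H→∅, K→{G, L, N}, N→{H}; now {G, H, L, N}.
Read 'c': G→{H, K}, H→{K, M}, L→{K, N}, N→{K, L}; now {H, K, L, M, N}.
Read 'a': H→∅, K→{G, L, N}, L→∅, M→{N}, N→{H}; now {G, H, L, N}.
Read 'a': G→{H, K, N}, H→∅, L→∅, N→{H}; now {H, K, N}.
Read 'b': H→{G}, K→{G, M, N}, N→{L, N}; now {G, L, M, N}.
Read 'c': G→{H, K}, L→{K, N}, M→∅, N→{K, L}; now {H, K, L, N}.
Read 'c': H→{K, M}, K→{M, N}, L→{K, N}, N→{K, L}; now {K, L, M, N}.
Read 'a': K→{G, L, N}, L→∅, M→{N}, N→{H}; now {G, H, L, N}.
Read 'b': G→{G, H}, H→{G}, L→∅, N→{L, N}; now {G, H, L, N}.

{G, H, L, N}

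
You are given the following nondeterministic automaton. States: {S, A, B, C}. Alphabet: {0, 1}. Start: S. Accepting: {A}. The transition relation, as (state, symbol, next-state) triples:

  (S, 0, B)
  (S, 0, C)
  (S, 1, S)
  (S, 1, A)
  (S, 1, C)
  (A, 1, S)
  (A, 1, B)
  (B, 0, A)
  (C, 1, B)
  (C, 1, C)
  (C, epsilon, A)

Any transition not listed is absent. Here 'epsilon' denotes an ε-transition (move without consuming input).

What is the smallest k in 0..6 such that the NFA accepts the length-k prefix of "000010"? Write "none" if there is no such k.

Start in {S}.
Read '0': S→{B, C}; union {B, C}; ε-closure = {A, B, C}.
None of the earlier sets intersect F, but {A, B, C} does.

1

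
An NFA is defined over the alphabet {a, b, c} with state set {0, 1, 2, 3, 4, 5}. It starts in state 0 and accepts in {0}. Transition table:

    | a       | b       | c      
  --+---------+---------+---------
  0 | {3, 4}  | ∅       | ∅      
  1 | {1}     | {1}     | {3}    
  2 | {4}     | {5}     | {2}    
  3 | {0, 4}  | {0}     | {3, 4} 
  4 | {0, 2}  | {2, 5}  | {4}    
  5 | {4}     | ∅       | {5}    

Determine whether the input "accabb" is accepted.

No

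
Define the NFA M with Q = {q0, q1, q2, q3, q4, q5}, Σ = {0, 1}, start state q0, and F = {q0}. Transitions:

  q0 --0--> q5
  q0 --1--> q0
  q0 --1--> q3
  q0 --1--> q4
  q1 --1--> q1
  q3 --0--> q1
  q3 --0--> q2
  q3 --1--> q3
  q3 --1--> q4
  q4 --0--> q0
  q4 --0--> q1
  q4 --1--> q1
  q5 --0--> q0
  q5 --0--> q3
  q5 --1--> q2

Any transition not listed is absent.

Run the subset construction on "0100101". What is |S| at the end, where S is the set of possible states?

Start in {q0}.
Read '0': q0→{q5}; now {q5}.
Read '1': q5→{q2}; now {q2}.
Read '0': q2→∅; now ∅.
The set is empty and remains empty for the remaining 4 symbols.
That set has 0 states.

0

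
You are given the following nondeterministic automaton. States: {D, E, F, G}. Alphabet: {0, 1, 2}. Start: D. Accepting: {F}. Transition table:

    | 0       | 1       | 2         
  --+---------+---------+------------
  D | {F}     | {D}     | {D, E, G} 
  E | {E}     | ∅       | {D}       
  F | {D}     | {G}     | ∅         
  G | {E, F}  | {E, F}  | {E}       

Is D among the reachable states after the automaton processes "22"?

Start in {D}.
Read '2': D→{D, E, G}; now {D, E, G}.
Read '2': D→{D, E, G}, E→{D}, G→{E}; now {D, E, G}.
State D is in {D, E, G}.

Yes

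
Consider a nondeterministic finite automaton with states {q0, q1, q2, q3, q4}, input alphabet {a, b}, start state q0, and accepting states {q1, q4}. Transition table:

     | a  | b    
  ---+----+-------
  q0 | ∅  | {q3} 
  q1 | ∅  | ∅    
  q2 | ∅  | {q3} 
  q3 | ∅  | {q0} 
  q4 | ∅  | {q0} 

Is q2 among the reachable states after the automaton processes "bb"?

Start in {q0}.
Read 'b': {q0} → {q3}.
Read 'b': {q3} → {q0}.
State q2 is not in {q0}.

No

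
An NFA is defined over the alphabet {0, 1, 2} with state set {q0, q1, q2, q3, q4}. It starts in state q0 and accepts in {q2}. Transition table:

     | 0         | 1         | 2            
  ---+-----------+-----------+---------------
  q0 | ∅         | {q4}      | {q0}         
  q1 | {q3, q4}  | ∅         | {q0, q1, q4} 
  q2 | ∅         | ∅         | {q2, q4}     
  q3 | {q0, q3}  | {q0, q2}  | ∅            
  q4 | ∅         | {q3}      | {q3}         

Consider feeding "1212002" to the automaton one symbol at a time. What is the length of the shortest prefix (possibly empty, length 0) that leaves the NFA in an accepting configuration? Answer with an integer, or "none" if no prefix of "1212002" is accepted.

3

Start in {q0}.
Read '1': q0→{q4}; now {q4}.
Read '2': q4→{q3}; now {q3}.
Read '1': q3→{q0, q2}; now {q0, q2}.
None of the earlier sets intersect F, but {q0, q2} does.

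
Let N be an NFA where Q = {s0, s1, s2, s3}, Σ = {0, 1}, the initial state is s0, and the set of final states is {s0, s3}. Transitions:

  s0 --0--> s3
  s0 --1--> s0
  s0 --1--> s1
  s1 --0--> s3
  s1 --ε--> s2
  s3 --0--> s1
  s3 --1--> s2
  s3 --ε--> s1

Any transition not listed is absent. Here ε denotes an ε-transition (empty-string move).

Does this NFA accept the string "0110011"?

Start in {s0}.
Read '0': {s0} → {s1, s2, s3}.
Read '1': {s1, s2, s3} → {s2}.
Read '1': {s2} → ∅.
The set is empty and remains empty for the remaining 4 symbols.
The final set ∅ contains no accepting state.

No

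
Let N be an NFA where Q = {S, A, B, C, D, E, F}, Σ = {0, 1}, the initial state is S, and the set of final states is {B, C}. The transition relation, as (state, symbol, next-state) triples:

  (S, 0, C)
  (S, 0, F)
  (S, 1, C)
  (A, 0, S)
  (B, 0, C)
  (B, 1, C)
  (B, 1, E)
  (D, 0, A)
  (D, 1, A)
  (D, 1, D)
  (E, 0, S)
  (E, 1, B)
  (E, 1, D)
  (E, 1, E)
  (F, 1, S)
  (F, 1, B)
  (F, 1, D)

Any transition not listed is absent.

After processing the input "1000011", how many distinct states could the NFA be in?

Start in {S}.
Read '1': S→{C}; now {C}.
Read '0': C→∅; now ∅.
The set is empty and remains empty for the remaining 5 symbols.
That set has 0 states.

0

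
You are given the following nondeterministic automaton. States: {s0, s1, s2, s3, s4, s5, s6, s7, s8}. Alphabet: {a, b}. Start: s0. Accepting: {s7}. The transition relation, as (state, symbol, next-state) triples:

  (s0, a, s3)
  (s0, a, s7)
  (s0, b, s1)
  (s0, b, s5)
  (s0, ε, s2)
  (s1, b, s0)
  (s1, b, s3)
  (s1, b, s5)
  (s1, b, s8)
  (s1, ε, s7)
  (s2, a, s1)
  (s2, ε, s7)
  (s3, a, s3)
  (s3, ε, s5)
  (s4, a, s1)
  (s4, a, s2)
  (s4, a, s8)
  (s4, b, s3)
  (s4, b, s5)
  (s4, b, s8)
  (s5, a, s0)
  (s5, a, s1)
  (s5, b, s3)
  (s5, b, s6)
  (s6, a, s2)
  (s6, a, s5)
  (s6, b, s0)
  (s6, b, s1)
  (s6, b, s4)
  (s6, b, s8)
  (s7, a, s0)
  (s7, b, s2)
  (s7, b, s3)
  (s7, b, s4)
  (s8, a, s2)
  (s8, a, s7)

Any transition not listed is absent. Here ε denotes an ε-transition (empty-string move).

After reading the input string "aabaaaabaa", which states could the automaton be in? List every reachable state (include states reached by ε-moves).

{s0, s1, s2, s3, s5, s7}

Start: ε-closure({s0}) = {s0, s2, s7}.
Read 'a': s0→{s3, s7}, s2→{s1}, s7→{s0}; union {s0, s1, s3, s7}; ε-closure = {s0, s1, s2, s3, s5, s7}.
Read 'a': s0→{s3, s7}, s1→∅, s2→{s1}, s3→{s3}, s5→{s0, s1}, s7→{s0}; union {s0, s1, s3, s7}; ε-closure = {s0, s1, s2, s3, s5, s7}.
Read 'b': s0→{s1, s5}, s1→{s0, s3, s5, s8}, s2→∅, s3→∅, s5→{s3, s6}, s7→{s2, s3, s4}; union {s0, s1, s2, s3, s4, s5, s6, s8}; ε-closure = {s0, s1, s2, s3, s4, s5, s6, s7, s8}.
Read 'a': s0→{s3, s7}, s1→∅, s2→{s1}, s3→{s3}, s4→{s1, s2, s8}, s5→{s0, s1}, s6→{s2, s5}, s7→{s0}, s8→{s2, s7}; now {s0, s1, s2, s3, s5, s7, s8}.
Read 'a': s0→{s3, s7}, s1→∅, s2→{s1}, s3→{s3}, s5→{s0, s1}, s7→{s0}, s8→{s2, s7}; union {s0, s1, s2, s3, s7}; ε-closure = {s0, s1, s2, s3, s5, s7}.
Read 'a': s0→{s3, s7}, s1→∅, s2→{s1}, s3→{s3}, s5→{s0, s1}, s7→{s0}; union {s0, s1, s3, s7}; ε-closure = {s0, s1, s2, s3, s5, s7}.
Read 'a': s0→{s3, s7}, s1→∅, s2→{s1}, s3→{s3}, s5→{s0, s1}, s7→{s0}; union {s0, s1, s3, s7}; ε-closure = {s0, s1, s2, s3, s5, s7}.
Read 'b': s0→{s1, s5}, s1→{s0, s3, s5, s8}, s2→∅, s3→∅, s5→{s3, s6}, s7→{s2, s3, s4}; union {s0, s1, s2, s3, s4, s5, s6, s8}; ε-closure = {s0, s1, s2, s3, s4, s5, s6, s7, s8}.
Read 'a': s0→{s3, s7}, s1→∅, s2→{s1}, s3→{s3}, s4→{s1, s2, s8}, s5→{s0, s1}, s6→{s2, s5}, s7→{s0}, s8→{s2, s7}; now {s0, s1, s2, s3, s5, s7, s8}.
Read 'a': s0→{s3, s7}, s1→∅, s2→{s1}, s3→{s3}, s5→{s0, s1}, s7→{s0}, s8→{s2, s7}; union {s0, s1, s2, s3, s7}; ε-closure = {s0, s1, s2, s3, s5, s7}.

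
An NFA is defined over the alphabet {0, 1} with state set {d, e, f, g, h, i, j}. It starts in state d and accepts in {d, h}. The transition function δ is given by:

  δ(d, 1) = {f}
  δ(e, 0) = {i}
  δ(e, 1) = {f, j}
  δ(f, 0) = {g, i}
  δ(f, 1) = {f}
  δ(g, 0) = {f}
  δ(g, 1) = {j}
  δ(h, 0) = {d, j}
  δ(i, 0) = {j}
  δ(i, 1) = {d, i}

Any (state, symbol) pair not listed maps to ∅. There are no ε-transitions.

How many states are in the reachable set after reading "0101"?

Start in {d}.
Read '0': d→∅; now ∅.
The set is empty and remains empty for the remaining 3 symbols.
That set has 0 states.

0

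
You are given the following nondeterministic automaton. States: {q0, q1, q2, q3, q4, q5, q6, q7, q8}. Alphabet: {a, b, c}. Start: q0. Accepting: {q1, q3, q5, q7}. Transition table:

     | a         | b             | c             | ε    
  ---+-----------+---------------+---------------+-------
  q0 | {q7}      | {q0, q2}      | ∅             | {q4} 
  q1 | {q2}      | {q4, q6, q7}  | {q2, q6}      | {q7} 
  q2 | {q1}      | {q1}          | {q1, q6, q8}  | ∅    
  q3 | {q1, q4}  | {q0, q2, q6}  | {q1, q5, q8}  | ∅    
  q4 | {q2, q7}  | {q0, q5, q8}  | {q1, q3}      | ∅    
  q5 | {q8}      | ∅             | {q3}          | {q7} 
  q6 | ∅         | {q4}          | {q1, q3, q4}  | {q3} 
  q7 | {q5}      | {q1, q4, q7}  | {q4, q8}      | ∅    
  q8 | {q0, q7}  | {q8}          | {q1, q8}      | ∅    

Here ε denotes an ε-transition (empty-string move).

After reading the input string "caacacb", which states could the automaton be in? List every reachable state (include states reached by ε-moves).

{q0, q1, q2, q3, q4, q5, q6, q7, q8}

Start: ε-closure({q0}) = {q0, q4}.
Read 'c': q0→∅, q4→{q1, q3}; union {q1, q3}; ε-closure = {q1, q3, q7}.
Read 'a': q1→{q2}, q3→{q1, q4}, q7→{q5}; union {q1, q2, q4, q5}; ε-closure = {q1, q2, q4, q5, q7}.
Read 'a': q1→{q2}, q2→{q1}, q4→{q2, q7}, q5→{q8}, q7→{q5}; now {q1, q2, q5, q7, q8}.
Read 'c': q1→{q2, q6}, q2→{q1, q6, q8}, q5→{q3}, q7→{q4, q8}, q8→{q1, q8}; union {q1, q2, q3, q4, q6, q8}; ε-closure = {q1, q2, q3, q4, q6, q7, q8}.
Read 'a': q1→{q2}, q2→{q1}, q3→{q1, q4}, q4→{q2, q7}, q6→∅, q7→{q5}, q8→{q0, q7}; now {q0, q1, q2, q4, q5, q7}.
Read 'c': q0→∅, q1→{q2, q6}, q2→{q1, q6, q8}, q4→{q1, q3}, q5→{q3}, q7→{q4, q8}; union {q1, q2, q3, q4, q6, q8}; ε-closure = {q1, q2, q3, q4, q6, q7, q8}.
Read 'b': q1→{q4, q6, q7}, q2→{q1}, q3→{q0, q2, q6}, q4→{q0, q5, q8}, q6→{q4}, q7→{q1, q4, q7}, q8→{q8}; union {q0, q1, q2, q4, q5, q6, q7, q8}; ε-closure = {q0, q1, q2, q3, q4, q5, q6, q7, q8}.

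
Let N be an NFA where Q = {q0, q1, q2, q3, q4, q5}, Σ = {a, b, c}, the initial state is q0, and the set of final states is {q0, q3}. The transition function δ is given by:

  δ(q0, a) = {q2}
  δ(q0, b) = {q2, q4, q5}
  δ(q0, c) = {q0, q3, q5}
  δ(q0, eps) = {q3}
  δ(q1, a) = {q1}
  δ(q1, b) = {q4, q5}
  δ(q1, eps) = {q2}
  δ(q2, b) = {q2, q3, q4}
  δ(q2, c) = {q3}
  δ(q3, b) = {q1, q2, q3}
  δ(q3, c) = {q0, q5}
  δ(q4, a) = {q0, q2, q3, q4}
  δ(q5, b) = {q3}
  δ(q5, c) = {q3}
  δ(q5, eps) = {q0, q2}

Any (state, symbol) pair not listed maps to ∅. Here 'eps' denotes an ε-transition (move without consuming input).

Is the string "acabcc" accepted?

Start: ε-closure({q0}) = {q0, q3}.
Read 'a': {q0, q3} → {q2}.
Read 'c': {q2} → {q3}.
Read 'a': {q3} → ∅.
The set is empty and remains empty for the remaining 3 symbols.
The final set ∅ contains no accepting state.

No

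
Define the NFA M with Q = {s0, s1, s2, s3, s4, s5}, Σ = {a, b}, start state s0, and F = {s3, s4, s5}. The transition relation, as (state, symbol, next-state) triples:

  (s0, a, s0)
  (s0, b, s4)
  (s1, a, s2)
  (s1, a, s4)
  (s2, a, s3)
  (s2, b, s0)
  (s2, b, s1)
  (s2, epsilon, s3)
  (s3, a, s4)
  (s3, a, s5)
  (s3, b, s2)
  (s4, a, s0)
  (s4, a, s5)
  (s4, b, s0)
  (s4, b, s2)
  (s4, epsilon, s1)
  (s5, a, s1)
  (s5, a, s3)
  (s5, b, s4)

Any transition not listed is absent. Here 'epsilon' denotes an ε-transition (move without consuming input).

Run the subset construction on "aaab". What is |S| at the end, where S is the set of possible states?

2

Start in {s0}.
Read 'a': {s0} → {s0}.
Read 'a': {s0} → {s0}.
Read 'a': {s0} → {s0}.
Read 'b': {s0} → {s1, s4}.
That set has 2 states.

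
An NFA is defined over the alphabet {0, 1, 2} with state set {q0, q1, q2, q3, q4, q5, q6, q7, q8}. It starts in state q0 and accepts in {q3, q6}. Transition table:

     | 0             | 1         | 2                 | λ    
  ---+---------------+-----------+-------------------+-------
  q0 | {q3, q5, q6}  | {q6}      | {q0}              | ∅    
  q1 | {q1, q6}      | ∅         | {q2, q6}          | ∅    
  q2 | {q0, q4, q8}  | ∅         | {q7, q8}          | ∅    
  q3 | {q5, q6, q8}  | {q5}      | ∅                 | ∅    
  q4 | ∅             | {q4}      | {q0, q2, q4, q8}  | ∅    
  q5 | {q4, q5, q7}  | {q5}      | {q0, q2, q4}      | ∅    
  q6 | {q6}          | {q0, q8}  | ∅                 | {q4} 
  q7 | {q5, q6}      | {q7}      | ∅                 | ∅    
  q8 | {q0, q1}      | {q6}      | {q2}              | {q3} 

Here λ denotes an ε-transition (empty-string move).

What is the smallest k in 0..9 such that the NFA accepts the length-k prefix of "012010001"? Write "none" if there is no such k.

1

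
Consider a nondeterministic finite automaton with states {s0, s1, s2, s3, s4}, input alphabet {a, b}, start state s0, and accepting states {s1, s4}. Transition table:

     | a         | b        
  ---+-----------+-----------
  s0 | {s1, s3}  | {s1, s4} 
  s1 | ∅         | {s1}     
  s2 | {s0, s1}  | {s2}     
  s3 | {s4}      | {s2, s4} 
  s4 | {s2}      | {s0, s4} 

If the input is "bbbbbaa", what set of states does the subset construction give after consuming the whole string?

{s0, s1, s4}

Start in {s0}.
Read 'b': s0→{s1, s4}; now {s1, s4}.
Read 'b': s1→{s1}, s4→{s0, s4}; now {s0, s1, s4}.
Read 'b': s0→{s1, s4}, s1→{s1}, s4→{s0, s4}; now {s0, s1, s4}.
Read 'b': s0→{s1, s4}, s1→{s1}, s4→{s0, s4}; now {s0, s1, s4}.
Read 'b': s0→{s1, s4}, s1→{s1}, s4→{s0, s4}; now {s0, s1, s4}.
Read 'a': s0→{s1, s3}, s1→∅, s4→{s2}; now {s1, s2, s3}.
Read 'a': s1→∅, s2→{s0, s1}, s3→{s4}; now {s0, s1, s4}.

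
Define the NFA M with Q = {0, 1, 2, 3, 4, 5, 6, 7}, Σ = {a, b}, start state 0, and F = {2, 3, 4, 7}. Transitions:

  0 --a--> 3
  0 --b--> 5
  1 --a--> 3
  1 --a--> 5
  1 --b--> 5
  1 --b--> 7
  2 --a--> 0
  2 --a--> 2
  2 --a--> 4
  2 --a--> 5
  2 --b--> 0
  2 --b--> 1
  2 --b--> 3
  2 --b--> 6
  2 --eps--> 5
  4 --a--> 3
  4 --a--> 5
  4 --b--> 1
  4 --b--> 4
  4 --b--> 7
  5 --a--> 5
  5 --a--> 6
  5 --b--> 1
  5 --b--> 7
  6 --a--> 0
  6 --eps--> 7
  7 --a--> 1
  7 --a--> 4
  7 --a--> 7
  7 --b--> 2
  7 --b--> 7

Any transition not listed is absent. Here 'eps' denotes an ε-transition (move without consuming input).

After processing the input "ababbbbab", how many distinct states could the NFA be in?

Start in {0}.
Read 'a': {0} → {3}.
Read 'b': {3} → ∅.
The set is empty and remains empty for the remaining 7 symbols.
That set has 0 states.

0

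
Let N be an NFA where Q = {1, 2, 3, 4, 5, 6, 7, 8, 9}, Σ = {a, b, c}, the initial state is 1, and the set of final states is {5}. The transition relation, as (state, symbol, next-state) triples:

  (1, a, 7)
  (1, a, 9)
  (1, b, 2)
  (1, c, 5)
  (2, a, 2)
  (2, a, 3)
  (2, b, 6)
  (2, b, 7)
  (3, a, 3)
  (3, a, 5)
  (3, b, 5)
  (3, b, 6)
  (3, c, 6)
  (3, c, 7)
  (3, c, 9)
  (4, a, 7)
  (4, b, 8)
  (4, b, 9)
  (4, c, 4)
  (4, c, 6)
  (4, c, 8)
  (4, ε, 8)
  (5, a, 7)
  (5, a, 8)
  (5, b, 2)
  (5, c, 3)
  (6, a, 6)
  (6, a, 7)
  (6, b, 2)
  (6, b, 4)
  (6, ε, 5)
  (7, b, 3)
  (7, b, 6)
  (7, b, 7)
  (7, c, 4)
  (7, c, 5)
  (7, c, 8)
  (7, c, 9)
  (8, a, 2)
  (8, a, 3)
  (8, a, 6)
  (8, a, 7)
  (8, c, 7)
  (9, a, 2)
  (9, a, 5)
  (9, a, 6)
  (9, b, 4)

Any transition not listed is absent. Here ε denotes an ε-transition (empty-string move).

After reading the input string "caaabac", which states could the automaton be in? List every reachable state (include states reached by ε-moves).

Start in {1}.
Read 'c': 1→{5}; now {5}.
Read 'a': 5→{7, 8}; now {7, 8}.
Read 'a': 7→∅, 8→{2, 3, 6, 7}; union {2, 3, 6, 7}; ε-closure = {2, 3, 5, 6, 7}.
Read 'a': 2→{2, 3}, 3→{3, 5}, 5→{7, 8}, 6→{6, 7}, 7→∅; now {2, 3, 5, 6, 7, 8}.
Read 'b': 2→{6, 7}, 3→{5, 6}, 5→{2}, 6→{2, 4}, 7→{3, 6, 7}, 8→∅; union {2, 3, 4, 5, 6, 7}; ε-closure = {2, 3, 4, 5, 6, 7, 8}.
Read 'a': 2→{2, 3}, 3→{3, 5}, 4→{7}, 5→{7, 8}, 6→{6, 7}, 7→∅, 8→{2, 3, 6, 7}; now {2, 3, 5, 6, 7, 8}.
Read 'c': 2→∅, 3→{6, 7, 9}, 5→{3}, 6→∅, 7→{4, 5, 8, 9}, 8→{7}; now {3, 4, 5, 6, 7, 8, 9}.

{3, 4, 5, 6, 7, 8, 9}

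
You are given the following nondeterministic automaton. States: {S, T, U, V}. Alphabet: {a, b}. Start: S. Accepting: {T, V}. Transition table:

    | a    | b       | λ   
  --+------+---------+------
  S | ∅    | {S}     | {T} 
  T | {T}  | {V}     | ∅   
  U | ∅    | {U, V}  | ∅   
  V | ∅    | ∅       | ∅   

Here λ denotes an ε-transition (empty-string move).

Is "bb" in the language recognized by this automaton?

Start: ε-closure({S}) = {S, T}.
Read 'b': S→{S}, T→{V}; union {S, V}; ε-closure = {S, T, V}.
Read 'b': S→{S}, T→{V}, V→∅; union {S, V}; ε-closure = {S, T, V}.
The final set {S, T, V} contains the accepting states T, V.

Yes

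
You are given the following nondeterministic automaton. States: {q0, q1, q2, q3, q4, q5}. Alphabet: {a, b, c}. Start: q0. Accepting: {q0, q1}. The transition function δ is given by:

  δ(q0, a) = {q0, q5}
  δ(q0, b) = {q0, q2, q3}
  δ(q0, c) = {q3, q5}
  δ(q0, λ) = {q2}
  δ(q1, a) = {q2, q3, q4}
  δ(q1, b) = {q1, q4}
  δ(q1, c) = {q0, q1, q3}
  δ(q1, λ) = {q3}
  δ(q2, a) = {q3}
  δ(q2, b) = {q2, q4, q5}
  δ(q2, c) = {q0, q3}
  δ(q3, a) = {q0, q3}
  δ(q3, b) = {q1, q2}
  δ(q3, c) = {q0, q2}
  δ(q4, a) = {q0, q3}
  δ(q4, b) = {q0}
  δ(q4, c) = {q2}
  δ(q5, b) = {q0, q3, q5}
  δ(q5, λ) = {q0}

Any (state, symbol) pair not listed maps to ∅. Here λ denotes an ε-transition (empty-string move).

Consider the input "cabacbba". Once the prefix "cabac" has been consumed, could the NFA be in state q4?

No

Start: ε-closure({q0}) = {q0, q2}.
Read 'c': q0→{q3, q5}, q2→{q0, q3}; union {q0, q3, q5}; ε-closure = {q0, q2, q3, q5}.
Read 'a': q0→{q0, q5}, q2→{q3}, q3→{q0, q3}, q5→∅; union {q0, q3, q5}; ε-closure = {q0, q2, q3, q5}.
Read 'b': q0→{q0, q2, q3}, q2→{q2, q4, q5}, q3→{q1, q2}, q5→{q0, q3, q5}; now {q0, q1, q2, q3, q4, q5}.
Read 'a': q0→{q0, q5}, q1→{q2, q3, q4}, q2→{q3}, q3→{q0, q3}, q4→{q0, q3}, q5→∅; now {q0, q2, q3, q4, q5}.
Read 'c': q0→{q3, q5}, q2→{q0, q3}, q3→{q0, q2}, q4→{q2}, q5→∅; now {q0, q2, q3, q5}.
State q4 is not in {q0, q2, q3, q5}.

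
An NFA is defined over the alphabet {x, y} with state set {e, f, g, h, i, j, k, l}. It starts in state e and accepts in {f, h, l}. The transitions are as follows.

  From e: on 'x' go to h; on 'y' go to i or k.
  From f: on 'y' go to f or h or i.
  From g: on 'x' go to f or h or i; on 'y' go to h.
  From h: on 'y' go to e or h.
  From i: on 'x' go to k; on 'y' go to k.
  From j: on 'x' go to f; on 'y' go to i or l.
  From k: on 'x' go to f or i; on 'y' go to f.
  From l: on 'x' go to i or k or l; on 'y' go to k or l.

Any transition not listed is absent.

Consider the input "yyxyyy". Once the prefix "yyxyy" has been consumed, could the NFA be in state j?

Start in {e}.
Read 'y': e→{i, k}; now {i, k}.
Read 'y': i→{k}, k→{f}; now {f, k}.
Read 'x': f→∅, k→{f, i}; now {f, i}.
Read 'y': f→{f, h, i}, i→{k}; now {f, h, i, k}.
Read 'y': f→{f, h, i}, h→{e, h}, i→{k}, k→{f}; now {e, f, h, i, k}.
State j is not in {e, f, h, i, k}.

No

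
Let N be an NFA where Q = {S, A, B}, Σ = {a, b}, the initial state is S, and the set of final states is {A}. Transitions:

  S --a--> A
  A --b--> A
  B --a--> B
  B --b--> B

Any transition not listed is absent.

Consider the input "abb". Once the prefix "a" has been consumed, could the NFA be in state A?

Start in {S}.
Read 'a': S→{A}; now {A}.
State A is in {A}.

Yes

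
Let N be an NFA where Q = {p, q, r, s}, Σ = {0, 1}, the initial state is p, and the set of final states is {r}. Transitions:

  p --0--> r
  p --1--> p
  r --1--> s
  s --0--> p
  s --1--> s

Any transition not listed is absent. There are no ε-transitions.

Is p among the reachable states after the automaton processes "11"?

Start in {p}.
Read '1': p→{p}; now {p}.
Read '1': p→{p}; now {p}.
State p is in {p}.

Yes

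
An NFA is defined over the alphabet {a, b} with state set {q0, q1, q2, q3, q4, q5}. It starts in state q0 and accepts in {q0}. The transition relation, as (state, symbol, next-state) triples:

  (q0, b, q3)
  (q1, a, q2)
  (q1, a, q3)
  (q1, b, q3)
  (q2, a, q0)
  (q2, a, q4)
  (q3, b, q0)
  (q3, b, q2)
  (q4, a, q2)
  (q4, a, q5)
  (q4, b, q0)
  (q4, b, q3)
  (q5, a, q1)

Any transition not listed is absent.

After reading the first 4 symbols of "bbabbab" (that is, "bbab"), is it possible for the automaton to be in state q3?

Start in {q0}.
Read 'b': q0→{q3}; now {q3}.
Read 'b': q3→{q0, q2}; now {q0, q2}.
Read 'a': q0→∅, q2→{q0, q4}; now {q0, q4}.
Read 'b': q0→{q3}, q4→{q0, q3}; now {q0, q3}.
State q3 is in {q0, q3}.

Yes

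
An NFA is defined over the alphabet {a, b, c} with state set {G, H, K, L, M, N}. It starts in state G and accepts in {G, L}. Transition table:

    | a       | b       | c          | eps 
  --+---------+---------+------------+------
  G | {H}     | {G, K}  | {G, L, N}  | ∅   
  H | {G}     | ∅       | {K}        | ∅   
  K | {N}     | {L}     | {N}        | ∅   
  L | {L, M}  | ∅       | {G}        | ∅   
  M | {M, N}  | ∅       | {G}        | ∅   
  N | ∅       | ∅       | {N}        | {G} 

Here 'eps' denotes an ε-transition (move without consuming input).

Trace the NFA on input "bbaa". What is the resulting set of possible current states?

{G, H, L, M, N}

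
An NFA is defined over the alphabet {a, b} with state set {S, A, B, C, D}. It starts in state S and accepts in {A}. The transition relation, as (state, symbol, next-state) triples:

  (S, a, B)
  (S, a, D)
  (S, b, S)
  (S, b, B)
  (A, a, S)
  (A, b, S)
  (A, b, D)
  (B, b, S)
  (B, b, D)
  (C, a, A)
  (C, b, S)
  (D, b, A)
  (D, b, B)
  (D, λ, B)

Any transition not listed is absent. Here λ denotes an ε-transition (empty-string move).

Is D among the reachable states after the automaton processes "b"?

Start in {S}.
Read 'b': S→{S, B}; now {S, B}.
State D is not in {S, B}.

No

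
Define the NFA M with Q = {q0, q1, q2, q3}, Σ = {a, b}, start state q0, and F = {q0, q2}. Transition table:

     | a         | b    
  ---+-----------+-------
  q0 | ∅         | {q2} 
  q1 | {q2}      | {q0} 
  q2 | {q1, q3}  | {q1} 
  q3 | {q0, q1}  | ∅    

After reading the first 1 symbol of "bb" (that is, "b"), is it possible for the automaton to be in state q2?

Start in {q0}.
Read 'b': {q0} → {q2}.
State q2 is in {q2}.

Yes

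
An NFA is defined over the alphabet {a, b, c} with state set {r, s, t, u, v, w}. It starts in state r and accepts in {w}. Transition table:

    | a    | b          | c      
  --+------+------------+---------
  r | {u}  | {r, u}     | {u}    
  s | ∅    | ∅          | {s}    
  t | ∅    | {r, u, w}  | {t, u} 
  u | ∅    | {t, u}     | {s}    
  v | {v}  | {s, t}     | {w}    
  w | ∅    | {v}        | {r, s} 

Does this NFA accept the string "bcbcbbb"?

Start in {r}.
Read 'b': {r} → {r, u}.
Read 'c': {r, u} → {s, u}.
Read 'b': {s, u} → {t, u}.
Read 'c': {t, u} → {s, t, u}.
Read 'b': {s, t, u} → {r, t, u, w}.
Read 'b': {r, t, u, w} → {r, t, u, v, w}.
Read 'b': {r, t, u, v, w} → {r, s, t, u, v, w}.
The final set {r, s, t, u, v, w} contains the accepting state w.

Yes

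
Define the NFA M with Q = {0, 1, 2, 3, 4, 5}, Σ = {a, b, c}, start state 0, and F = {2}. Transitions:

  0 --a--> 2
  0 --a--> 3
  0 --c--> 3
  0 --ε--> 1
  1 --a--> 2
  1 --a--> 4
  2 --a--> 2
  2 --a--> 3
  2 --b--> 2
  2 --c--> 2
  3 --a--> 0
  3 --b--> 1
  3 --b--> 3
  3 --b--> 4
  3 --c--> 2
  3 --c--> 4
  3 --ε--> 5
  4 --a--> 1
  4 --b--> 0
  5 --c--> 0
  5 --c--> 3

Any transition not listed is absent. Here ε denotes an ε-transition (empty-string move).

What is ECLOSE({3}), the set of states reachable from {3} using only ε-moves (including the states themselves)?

Begin with {3}.
ε-move 3 → 5; add 5.

{3, 5}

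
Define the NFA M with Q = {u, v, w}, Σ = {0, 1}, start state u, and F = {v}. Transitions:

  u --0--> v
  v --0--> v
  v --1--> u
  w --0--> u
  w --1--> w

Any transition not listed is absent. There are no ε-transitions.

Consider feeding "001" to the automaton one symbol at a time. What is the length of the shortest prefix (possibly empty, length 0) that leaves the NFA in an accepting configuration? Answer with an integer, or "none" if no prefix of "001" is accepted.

1

Start in {u}.
Read '0': u→{v}; now {v}.
None of the earlier sets intersect F, but {v} does.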